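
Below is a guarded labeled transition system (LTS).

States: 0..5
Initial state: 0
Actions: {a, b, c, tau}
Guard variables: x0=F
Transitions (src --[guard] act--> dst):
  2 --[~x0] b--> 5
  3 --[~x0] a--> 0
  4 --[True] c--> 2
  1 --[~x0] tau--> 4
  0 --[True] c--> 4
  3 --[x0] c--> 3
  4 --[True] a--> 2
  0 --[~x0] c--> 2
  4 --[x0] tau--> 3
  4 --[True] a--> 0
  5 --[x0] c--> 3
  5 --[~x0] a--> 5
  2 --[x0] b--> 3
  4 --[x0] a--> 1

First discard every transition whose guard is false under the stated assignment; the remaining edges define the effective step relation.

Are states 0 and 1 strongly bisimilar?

Answer: NOT BISIMILAR

Working:
Compute ~ classes (split until stable):
  round 0: {{0,1,2,3,4,5}}
  round 1: {{0},{1},{2},{3,5},{4}}
  round 2: {{0},{1},{2},{3},{4},{5}}
Fixed point at round 3; 6 class(es).
[0]={0}  [1]={1}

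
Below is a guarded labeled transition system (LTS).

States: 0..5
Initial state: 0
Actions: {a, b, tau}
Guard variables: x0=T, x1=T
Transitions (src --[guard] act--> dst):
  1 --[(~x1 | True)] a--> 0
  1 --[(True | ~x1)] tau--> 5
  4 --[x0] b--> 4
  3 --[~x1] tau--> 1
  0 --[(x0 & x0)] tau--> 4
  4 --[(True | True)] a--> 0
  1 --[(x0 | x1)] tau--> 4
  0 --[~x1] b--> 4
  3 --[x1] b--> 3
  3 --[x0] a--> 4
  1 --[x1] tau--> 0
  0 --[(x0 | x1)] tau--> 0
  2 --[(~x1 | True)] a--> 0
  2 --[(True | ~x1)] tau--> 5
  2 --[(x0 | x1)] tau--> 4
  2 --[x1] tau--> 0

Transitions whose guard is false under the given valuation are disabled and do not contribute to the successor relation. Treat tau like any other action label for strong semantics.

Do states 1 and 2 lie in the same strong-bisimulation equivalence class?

Bisimulation quotient by refinement:
  round 0: {{0,1,2,3,4,5}}
  round 1: {{0},{1,2},{3,4},{5}}
  round 2: {{0},{1,2},{3},{4},{5}}
5 equivalence class(es) (converged in 3)
class of 1: {1,2}; class of 2: {1,2}

Answer: BISIMILAR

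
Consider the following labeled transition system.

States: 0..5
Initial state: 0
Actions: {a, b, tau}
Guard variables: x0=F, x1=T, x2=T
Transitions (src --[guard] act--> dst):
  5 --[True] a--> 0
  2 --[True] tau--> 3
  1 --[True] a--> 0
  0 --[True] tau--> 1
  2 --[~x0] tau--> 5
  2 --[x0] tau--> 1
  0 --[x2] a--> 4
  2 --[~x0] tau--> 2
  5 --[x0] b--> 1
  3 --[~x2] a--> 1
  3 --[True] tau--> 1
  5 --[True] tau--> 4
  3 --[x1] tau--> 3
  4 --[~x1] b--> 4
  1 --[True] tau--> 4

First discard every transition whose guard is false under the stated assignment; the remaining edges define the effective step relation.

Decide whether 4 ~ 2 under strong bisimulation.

Refine partition for ~:
  round 0: {{0,1,2,3,4,5}}
  round 1: {{0,1,5},{2,3},{4}}
  round 2: {{0},{1,5},{2,3},{4}}
4 equivalence class(es) (converged in 3)
class of 4: {4}; class of 2: {2,3}

Answer: NOT BISIMILAR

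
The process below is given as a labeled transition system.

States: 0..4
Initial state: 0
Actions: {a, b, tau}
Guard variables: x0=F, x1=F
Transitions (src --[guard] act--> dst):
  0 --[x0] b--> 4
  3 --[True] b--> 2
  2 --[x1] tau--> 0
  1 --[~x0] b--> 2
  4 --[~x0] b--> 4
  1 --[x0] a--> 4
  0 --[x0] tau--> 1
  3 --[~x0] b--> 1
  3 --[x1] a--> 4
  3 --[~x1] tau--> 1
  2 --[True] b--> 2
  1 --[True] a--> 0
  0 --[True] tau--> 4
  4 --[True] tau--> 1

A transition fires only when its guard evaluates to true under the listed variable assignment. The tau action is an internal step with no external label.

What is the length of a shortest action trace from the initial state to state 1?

Answer: 2

Analysis:
BFS to 1:
  L0 = {0}
  L1 = {4}
  L2 = {1}
depth(1)=2, e.g. tau·tau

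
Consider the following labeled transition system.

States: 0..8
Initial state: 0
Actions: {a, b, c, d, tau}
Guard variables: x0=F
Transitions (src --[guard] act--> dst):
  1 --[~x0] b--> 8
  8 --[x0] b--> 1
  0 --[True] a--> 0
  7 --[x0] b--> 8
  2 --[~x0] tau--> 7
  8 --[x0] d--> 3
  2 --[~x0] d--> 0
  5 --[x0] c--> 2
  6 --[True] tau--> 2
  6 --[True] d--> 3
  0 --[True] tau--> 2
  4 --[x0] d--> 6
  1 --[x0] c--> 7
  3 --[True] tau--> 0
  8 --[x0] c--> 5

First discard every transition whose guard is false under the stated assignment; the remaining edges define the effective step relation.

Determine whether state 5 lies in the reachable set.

Answer: UNREACHABLE

Trace:
After dropping false guards: 8 live edges.
depth 0: {0}
depth 1: {2}  total {0,2}
depth 2: {7}  total {0,2,7}
R = {0,2,7}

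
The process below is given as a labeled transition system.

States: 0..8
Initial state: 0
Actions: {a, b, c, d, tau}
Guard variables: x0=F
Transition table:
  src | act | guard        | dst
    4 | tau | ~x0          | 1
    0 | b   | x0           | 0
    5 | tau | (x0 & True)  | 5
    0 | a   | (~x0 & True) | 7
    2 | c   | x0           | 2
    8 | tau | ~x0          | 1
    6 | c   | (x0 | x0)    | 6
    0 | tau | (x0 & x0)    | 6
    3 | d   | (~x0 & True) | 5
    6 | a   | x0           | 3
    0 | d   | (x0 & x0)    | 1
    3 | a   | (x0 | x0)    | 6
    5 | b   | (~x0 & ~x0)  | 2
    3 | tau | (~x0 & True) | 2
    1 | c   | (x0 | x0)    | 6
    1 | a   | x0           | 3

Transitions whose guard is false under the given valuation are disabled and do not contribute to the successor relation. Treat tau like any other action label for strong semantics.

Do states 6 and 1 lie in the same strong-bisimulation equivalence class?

Compute ~ classes (split until stable):
  P[0] = {{0,1,2,3,4,5,6,7,8}}
  P[1] = {{0},{1,2,6,7},{3},{4,8},{5}}
5 equivalence class(es) (converged in 2)
[6]={1,2,6,7}  [1]={1,2,6,7}

Answer: BISIMILAR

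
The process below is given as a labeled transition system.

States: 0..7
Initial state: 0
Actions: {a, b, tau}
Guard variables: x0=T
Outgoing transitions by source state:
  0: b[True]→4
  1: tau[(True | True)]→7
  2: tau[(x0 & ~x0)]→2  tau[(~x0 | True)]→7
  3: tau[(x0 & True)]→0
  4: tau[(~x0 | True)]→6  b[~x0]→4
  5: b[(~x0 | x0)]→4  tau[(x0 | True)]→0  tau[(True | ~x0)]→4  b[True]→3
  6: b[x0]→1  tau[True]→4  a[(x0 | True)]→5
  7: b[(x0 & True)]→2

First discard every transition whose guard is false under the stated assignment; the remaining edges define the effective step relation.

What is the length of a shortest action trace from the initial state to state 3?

Answer: 4

Analysis:
Breadth-first toward 3:
  depth 0: {0}
  depth 1: {4}
  depth 2: {6}
  depth 3: {1,5}
  depth 4: {3,7}
3 enters at depth 4; path b·tau·a·b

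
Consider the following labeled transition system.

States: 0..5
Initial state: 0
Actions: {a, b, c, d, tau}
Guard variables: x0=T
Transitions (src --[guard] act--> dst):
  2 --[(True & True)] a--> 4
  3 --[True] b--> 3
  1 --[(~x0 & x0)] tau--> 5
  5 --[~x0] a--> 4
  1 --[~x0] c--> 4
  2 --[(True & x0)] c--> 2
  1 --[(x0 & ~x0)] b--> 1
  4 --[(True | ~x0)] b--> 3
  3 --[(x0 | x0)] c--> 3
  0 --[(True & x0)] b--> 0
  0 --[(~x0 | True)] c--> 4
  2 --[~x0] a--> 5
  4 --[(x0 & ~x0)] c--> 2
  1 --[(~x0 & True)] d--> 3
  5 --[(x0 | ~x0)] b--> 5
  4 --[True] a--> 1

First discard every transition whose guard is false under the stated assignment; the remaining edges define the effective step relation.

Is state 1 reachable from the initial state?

After dropping false guards: 9 live edges.
Layer 0: {0}
Layer 1: {4}  total {0,4}
Layer 2: {1,3}  total {0,1,3,4}
R = {0,1,3,4}
Path to 1: c·a

Answer: REACHABLE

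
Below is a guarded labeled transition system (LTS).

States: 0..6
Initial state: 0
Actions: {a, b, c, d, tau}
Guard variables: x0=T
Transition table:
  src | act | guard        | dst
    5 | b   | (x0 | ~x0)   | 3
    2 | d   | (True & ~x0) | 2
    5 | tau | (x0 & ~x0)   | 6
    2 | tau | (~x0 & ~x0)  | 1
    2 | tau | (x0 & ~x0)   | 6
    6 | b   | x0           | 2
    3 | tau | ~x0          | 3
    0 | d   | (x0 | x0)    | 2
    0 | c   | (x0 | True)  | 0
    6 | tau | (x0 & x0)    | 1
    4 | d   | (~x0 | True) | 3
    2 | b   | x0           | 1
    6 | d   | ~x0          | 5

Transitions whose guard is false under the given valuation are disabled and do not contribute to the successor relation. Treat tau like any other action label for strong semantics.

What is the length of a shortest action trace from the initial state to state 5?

BFS to 5:
  Layer 0: {0}
  Layer 1: {2}
  Layer 2: {1}
5 never appears.

Answer: UNREACHABLE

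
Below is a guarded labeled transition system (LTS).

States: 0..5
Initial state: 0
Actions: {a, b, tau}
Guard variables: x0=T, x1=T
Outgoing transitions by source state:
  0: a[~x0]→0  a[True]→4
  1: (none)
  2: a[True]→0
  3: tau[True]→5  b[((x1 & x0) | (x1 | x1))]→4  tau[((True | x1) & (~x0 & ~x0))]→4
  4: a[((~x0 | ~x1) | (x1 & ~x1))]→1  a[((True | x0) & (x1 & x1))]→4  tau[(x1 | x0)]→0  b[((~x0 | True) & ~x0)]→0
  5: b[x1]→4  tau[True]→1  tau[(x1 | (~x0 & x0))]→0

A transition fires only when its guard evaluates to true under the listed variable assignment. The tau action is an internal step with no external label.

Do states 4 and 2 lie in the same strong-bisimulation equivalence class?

Refine partition for ~:
  round 0: {{0,1,2,3,4,5}}
  round 1: {{0,2},{1},{3,5},{4}}
  round 2: {{0},{1},{2},{3},{4},{5}}
Fixed point at round 3; 6 class(es).
[4]={4}  [2]={2}

Answer: NOT BISIMILAR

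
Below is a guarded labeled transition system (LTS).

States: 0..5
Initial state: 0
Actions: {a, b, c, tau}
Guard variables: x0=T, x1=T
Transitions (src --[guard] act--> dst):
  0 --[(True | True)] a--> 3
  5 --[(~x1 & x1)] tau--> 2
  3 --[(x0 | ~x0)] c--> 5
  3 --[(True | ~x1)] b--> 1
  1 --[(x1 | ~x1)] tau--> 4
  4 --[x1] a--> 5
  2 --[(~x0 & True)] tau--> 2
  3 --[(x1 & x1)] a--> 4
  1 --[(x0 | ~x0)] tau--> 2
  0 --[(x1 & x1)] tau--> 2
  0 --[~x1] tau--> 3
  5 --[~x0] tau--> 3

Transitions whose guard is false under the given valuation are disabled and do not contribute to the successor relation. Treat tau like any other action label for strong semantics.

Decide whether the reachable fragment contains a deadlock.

Answer: DEADLOCK at state 2

Analysis:
Reachable = {0,1,2,3,4,5}
  0: a→3  tau→2  [2 exit(s)]
  1: tau→2  tau→4  [2 exit(s)]
  2: ∅  [no exit]
  3: a→4  b→1  c→5  [3 exit(s)]
  4: a→5  [1 exit(s)]
  5: ∅  [no exit]
witness 2: tau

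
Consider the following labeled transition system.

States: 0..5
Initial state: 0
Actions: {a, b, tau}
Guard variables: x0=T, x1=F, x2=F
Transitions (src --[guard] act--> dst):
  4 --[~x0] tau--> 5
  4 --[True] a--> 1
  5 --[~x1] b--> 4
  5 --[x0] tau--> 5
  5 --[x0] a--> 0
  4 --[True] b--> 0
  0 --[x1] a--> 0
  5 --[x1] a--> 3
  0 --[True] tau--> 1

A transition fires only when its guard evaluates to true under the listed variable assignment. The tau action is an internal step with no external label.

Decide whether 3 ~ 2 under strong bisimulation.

Bisimulation quotient by refinement:
  P[0] = {{0,1,2,3,4,5}}
  P[1] = {{0},{1,2,3},{4},{5}}
stable after 2 split(s): 4 block(s)
class of 3: {1,2,3}; class of 2: {1,2,3}

Answer: BISIMILAR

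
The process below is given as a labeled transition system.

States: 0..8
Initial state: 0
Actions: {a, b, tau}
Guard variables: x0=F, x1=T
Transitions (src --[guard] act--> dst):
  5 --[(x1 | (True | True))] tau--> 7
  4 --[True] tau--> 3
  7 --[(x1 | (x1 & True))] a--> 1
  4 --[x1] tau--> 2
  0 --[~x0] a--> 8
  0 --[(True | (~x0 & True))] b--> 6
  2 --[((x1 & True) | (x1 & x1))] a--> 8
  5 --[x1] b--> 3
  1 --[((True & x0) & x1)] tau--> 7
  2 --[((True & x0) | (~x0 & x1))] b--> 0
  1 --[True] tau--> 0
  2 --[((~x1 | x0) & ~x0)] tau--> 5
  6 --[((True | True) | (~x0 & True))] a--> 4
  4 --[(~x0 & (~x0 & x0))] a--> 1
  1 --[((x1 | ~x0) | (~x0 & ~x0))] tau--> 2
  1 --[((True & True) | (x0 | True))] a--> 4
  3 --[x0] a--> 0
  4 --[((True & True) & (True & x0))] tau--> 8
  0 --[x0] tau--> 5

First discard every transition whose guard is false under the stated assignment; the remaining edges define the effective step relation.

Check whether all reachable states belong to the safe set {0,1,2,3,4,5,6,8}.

Answer: INVARIANT HOLDS

Working:
Safe = {0,1,2,3,4,5,6,8}
R = {0,2,3,4,6,8}
  0: safe
  2: safe
  3: safe
  4: safe
  6: safe
  8: safe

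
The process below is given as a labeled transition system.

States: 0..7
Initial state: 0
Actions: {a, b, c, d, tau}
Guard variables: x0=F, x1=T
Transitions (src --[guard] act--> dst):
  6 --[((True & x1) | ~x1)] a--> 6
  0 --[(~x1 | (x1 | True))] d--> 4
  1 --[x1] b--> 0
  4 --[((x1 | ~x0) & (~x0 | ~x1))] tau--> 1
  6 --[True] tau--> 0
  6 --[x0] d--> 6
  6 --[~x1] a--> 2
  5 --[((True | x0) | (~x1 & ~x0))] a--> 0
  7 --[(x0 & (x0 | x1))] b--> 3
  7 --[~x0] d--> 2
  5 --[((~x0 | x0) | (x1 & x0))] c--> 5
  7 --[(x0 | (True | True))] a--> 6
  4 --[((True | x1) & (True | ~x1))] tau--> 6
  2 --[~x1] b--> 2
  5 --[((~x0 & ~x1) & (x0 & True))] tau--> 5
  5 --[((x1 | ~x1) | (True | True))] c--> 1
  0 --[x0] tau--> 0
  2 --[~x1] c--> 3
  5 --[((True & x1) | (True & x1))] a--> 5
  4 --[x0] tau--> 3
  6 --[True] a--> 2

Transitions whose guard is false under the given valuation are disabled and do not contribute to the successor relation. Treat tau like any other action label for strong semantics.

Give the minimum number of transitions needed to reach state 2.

BFS to 2:
  L0 = {0}
  L1 = {4}
  L2 = {1,6}
  L3 = {2}
depth(2)=3, e.g. d·tau·a

Answer: 3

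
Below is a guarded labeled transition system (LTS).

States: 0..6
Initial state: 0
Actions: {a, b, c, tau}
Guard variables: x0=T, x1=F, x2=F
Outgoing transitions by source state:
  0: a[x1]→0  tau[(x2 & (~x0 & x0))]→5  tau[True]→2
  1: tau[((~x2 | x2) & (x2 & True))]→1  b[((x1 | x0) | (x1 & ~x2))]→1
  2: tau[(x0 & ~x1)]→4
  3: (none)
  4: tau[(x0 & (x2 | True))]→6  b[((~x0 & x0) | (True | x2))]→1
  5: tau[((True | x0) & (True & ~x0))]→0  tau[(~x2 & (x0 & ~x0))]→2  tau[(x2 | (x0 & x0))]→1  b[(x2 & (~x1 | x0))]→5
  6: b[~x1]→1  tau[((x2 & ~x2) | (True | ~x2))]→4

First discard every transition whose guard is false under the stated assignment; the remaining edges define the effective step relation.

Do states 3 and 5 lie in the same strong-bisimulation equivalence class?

Bisimulation quotient by refinement:
  π0 = {{0,1,2,3,4,5,6}}
  π1 = {{0,2,5},{1},{3},{4,6}}
  π2 = {{0},{1},{2},{3},{4,6},{5}}
stable after 3 split(s): 6 block(s)
3∈{3}, 5∈{5}

Answer: NOT BISIMILAR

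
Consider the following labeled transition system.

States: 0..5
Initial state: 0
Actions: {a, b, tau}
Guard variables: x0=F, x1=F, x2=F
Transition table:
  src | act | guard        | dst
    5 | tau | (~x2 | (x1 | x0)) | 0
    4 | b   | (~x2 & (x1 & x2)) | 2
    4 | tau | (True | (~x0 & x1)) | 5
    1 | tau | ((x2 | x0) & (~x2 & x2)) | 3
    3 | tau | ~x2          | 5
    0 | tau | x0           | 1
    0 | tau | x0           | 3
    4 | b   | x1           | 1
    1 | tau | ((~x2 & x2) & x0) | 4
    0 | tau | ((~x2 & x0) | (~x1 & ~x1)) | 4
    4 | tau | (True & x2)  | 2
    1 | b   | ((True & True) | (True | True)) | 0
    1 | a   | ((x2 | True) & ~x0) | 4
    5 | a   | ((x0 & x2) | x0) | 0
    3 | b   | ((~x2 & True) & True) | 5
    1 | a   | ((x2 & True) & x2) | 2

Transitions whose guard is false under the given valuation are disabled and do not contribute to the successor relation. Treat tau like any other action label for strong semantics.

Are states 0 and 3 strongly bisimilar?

Answer: NOT BISIMILAR

Working:
Refine partition for ~:
  π0 = {{0,1,2,3,4,5}}
  π1 = {{0,4,5},{1},{2},{3}}
Fixed point at round 2; 4 class(es).
class of 0: {0,4,5}; class of 3: {3}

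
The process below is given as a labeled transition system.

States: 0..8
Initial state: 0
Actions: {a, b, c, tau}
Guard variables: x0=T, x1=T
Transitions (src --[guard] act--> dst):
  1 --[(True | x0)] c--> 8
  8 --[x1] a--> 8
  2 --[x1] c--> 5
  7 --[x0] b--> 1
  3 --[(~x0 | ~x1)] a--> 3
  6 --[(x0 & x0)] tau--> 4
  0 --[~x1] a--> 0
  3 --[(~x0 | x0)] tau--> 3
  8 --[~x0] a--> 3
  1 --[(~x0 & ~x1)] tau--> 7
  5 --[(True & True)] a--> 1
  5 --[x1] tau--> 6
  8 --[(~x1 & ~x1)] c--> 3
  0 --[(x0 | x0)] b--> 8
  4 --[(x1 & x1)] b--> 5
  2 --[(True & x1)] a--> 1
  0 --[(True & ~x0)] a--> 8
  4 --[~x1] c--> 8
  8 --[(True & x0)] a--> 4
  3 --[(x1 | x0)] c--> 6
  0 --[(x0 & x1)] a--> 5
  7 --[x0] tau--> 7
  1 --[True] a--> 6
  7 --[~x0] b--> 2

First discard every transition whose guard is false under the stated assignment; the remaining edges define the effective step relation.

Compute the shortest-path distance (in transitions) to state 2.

Answer: UNREACHABLE

Analysis:
Breadth-first toward 2:
  Layer 0: {0}
  Layer 1: {5,8}
  Layer 2: {1,4,6}
2 never appears.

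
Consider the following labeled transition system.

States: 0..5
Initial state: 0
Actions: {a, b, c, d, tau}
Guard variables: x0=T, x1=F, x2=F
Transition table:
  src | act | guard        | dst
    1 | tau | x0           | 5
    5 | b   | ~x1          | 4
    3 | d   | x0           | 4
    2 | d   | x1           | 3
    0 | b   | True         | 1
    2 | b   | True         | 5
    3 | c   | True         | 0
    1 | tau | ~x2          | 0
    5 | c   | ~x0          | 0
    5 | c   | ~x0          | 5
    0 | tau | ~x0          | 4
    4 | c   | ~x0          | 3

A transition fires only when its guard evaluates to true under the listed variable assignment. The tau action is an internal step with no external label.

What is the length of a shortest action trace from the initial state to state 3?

Answer: UNREACHABLE

Analysis:
Breadth-first toward 3:
  depth 0: {0}
  depth 1: {1}
  depth 2: {5}
  depth 3: {4}
3 never appears.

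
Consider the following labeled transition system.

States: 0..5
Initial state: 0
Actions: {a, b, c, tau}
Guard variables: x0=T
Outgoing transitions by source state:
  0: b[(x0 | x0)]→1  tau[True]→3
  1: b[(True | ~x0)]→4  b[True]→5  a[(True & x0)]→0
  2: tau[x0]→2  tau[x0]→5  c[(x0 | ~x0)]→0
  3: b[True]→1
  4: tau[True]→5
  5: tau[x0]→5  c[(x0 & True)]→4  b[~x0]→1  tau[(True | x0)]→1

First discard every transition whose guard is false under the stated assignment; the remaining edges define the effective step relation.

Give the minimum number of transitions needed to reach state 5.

BFS to 5:
  L0 = {0}
  L1 = {1,3}
  L2 = {4,5}
first hit 5 at d=2 via b·b

Answer: 2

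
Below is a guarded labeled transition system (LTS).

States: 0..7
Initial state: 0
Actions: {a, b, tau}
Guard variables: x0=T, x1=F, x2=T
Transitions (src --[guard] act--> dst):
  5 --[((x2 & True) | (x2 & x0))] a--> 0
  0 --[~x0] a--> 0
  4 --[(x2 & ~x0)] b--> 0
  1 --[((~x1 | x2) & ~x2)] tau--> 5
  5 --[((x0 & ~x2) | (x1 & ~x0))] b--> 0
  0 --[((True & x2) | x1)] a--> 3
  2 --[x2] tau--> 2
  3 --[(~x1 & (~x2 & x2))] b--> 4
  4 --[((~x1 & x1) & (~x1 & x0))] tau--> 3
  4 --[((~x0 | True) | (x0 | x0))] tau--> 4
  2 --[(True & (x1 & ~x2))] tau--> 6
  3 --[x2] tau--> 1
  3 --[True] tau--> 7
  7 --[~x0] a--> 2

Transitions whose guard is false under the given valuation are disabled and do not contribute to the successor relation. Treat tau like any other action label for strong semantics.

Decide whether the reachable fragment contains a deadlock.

Reachable = {0,1,3,7}
  0: a→3  [1 out]
  1: ∅  [STUCK]
  3: tau→1  tau→7  [2 out]
  7: ∅  [STUCK]
trace reaching 1: a·tau

Answer: DEADLOCK at state 1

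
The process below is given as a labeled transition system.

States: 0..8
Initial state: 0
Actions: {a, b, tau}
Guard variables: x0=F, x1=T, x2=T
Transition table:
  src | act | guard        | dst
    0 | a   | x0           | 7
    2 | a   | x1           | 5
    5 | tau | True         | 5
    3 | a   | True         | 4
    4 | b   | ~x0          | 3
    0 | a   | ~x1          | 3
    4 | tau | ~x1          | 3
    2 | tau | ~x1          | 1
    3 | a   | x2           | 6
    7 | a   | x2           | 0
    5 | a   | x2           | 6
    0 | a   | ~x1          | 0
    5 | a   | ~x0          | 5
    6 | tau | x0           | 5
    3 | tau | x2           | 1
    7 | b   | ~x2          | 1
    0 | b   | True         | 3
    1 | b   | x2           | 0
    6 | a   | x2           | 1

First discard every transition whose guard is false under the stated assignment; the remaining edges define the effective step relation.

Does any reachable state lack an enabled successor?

Answer: DEADLOCK-FREE

Trace:
Reach set: {0,1,3,4,6}
  0: b→3  [1 out]
  1: b→0  [1 out]
  3: a→4  a→6  tau→1  [3 out]
  4: b→3  [1 out]
  6: a→1  [1 out]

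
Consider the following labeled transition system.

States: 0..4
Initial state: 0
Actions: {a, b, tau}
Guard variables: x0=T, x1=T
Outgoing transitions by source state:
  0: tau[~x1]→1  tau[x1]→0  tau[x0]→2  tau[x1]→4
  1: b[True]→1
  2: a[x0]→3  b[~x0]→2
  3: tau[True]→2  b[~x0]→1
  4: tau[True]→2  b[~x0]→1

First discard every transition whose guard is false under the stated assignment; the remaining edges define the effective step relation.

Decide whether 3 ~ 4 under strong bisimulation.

Answer: BISIMILAR

Trace:
Compute ~ classes (split until stable):
  P[0] = {{0,1,2,3,4}}
  P[1] = {{0,3,4},{1},{2}}
  P[2] = {{0},{1},{2},{3,4}}
4 equivalence class(es) (converged in 3)
3∈{3,4}, 4∈{3,4}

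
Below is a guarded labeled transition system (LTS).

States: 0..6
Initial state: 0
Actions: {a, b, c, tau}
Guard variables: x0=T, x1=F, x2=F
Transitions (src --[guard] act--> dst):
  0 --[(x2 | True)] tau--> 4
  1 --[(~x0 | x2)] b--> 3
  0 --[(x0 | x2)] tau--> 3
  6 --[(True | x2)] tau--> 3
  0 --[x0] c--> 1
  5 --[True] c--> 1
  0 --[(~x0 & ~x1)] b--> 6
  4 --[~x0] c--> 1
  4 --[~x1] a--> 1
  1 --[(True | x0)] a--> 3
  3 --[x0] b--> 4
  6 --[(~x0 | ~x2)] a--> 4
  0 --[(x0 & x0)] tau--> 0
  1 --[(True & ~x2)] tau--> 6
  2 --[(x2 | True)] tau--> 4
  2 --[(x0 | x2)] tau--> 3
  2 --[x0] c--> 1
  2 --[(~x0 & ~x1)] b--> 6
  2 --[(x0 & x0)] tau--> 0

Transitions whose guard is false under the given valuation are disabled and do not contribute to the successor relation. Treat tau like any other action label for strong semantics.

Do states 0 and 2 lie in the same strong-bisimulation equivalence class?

Answer: BISIMILAR

Analysis:
Bisimulation quotient by refinement:
  P[0] = {{0,1,2,3,4,5,6}}
  P[1] = {{0,2},{1,6},{3},{4},{5}}
  P[2] = {{0,2},{1},{3},{4},{5},{6}}
stable after 3 split(s): 6 block(s)
class of 0: {0,2}; class of 2: {0,2}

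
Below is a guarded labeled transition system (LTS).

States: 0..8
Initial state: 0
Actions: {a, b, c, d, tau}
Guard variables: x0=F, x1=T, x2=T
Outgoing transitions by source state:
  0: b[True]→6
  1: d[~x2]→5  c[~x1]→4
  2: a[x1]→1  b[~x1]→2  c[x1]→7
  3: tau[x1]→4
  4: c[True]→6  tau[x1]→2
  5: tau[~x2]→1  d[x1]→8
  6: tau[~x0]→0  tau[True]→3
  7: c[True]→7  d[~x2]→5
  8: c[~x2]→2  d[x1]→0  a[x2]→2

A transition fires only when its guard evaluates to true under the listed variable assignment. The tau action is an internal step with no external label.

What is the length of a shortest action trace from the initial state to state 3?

BFS to 3:
  depth 0: {0}
  depth 1: {6}
  depth 2: {3}
3 enters at depth 2; path b·tau

Answer: 2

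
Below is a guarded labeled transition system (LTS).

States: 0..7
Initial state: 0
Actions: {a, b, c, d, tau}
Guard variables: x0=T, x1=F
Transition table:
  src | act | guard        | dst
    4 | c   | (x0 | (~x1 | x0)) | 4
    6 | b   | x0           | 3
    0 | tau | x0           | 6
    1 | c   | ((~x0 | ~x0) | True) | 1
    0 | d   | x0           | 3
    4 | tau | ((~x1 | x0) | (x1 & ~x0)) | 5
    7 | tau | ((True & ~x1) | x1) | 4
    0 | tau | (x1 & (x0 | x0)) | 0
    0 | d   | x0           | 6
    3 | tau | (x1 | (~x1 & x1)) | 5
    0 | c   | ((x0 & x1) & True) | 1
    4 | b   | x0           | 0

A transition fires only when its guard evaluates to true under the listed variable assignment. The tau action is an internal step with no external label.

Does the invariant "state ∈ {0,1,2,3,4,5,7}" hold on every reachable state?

Allowed set {0,1,2,3,4,5,7}
Reach set: {0,3,6}
  0: ok
  3: ok
  6: VIOLATES
reach 6 via tau — violates

Answer: INVARIANT VIOLATED at state 6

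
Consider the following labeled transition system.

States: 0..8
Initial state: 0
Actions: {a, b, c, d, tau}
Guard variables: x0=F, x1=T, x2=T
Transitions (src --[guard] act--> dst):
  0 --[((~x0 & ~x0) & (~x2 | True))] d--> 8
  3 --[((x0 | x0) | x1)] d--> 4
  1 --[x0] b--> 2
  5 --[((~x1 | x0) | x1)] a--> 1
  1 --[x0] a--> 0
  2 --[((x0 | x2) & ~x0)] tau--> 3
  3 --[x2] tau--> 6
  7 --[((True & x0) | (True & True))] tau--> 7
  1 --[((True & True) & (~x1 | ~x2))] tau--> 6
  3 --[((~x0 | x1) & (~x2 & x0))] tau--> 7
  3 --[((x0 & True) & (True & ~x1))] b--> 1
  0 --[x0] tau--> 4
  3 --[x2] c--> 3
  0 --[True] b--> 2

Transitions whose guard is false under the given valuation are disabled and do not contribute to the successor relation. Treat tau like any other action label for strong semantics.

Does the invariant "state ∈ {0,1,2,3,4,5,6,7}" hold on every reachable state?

Answer: INVARIANT VIOLATED at state 8

Analysis:
Inv-set: {0,1,2,3,4,5,6,7}
R = {0,2,3,4,6,8}
  0: ok
  2: ok
  3: ok
  4: ok
  6: ok
  8: outside
witness against invariant: d → 8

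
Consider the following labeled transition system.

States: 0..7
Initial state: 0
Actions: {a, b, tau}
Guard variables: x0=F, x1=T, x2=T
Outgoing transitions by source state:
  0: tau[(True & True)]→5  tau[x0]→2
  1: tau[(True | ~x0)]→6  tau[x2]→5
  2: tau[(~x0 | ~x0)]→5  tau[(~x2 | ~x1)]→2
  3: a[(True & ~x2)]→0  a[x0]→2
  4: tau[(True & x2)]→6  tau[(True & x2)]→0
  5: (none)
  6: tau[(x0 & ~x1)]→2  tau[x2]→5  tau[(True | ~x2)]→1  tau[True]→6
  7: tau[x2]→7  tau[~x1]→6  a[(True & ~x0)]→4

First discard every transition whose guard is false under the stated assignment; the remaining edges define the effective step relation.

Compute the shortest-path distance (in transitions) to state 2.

Answer: UNREACHABLE

Analysis:
Layered search for 2:
  Layer 0: {0}
  Layer 1: {5}
2 never appears.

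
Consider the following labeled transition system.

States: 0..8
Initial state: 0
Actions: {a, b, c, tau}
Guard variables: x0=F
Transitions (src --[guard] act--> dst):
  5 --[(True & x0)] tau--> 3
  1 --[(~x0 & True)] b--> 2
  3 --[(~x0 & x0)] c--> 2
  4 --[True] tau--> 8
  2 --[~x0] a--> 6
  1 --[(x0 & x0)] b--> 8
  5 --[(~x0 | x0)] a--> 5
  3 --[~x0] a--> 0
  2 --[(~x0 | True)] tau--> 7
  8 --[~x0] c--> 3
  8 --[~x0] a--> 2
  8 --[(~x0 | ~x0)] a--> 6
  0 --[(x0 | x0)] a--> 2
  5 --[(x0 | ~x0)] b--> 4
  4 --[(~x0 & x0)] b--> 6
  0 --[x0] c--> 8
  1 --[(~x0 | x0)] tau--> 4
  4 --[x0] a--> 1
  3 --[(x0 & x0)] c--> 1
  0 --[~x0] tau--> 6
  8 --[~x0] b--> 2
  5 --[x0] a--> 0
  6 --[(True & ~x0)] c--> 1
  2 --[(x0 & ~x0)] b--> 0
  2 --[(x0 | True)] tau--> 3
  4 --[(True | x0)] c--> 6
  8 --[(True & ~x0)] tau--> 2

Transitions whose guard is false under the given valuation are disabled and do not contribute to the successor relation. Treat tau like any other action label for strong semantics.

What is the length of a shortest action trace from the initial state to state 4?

Breadth-first toward 4:
  Layer 0: {0}
  Layer 1: {6}
  Layer 2: {1}
  Layer 3: {2,4}
depth(4)=3, e.g. tau·c·tau

Answer: 3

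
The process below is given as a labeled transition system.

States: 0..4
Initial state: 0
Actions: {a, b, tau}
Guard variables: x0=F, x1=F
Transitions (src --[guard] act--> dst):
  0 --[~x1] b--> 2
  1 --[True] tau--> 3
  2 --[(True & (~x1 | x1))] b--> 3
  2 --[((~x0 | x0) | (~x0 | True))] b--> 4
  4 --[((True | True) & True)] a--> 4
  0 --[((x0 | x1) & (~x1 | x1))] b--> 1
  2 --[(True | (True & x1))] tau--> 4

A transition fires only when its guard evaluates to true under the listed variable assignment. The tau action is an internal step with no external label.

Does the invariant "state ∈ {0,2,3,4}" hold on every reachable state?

Answer: INVARIANT HOLDS

Analysis:
Safe = {0,2,3,4}
R = {0,2,3,4}
  0: safe
  2: safe
  3: safe
  4: safe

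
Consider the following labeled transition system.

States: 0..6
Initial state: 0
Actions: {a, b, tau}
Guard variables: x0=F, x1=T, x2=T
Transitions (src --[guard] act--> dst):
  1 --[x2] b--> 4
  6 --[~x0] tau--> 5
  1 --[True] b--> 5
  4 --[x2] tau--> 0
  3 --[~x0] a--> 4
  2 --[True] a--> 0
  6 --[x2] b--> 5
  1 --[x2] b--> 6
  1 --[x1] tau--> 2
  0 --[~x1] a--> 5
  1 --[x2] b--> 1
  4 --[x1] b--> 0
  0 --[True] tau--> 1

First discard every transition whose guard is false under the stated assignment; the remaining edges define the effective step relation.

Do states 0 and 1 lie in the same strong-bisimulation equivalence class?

Answer: NOT BISIMILAR

Analysis:
Compute ~ classes (split until stable):
  π0 = {{0,1,2,3,4,5,6}}
  π1 = {{0},{1,4,6},{2,3},{5}}
  π2 = {{0},{1},{2},{3},{4},{5},{6}}
Fixed point at round 3; 7 class(es).
0∈{0}, 1∈{1}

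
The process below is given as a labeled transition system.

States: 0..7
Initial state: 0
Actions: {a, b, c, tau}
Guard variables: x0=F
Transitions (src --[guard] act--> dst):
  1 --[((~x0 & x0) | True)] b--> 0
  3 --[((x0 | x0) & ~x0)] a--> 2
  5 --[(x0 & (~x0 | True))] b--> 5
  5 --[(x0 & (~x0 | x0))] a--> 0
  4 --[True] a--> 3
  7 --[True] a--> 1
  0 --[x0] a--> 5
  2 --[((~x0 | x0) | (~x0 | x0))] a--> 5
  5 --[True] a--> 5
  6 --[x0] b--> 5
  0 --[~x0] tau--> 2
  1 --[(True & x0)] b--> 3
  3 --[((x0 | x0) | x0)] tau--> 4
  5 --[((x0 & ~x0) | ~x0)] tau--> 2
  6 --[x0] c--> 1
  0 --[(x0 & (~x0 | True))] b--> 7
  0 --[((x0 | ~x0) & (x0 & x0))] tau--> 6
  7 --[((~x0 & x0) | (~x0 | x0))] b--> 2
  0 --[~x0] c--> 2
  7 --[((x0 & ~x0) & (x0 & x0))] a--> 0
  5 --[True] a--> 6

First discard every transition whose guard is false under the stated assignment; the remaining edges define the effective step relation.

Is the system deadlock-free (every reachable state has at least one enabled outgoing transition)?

Answer: DEADLOCK at state 6

Trace:
Reachable = {0,2,5,6}
  0: c→2  tau→2  [2 exit(s)]
  2: a→5  [1 exit(s)]
  5: a→5  a→6  tau→2  [3 exit(s)]
  6: ∅  [deadlock]
witness 6: tau·a·a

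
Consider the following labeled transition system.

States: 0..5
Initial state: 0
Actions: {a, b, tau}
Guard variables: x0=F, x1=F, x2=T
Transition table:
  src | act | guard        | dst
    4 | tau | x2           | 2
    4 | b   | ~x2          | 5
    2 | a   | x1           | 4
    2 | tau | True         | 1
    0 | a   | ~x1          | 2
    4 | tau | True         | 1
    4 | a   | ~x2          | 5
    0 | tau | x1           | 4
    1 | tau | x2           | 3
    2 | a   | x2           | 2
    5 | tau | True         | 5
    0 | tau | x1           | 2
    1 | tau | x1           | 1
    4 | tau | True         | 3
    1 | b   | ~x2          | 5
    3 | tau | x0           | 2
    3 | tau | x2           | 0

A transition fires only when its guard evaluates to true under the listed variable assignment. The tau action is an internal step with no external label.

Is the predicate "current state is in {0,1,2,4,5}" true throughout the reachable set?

Answer: INVARIANT VIOLATED at state 3

Trace:
Inv-set: {0,1,2,4,5}
Reachable = {0,1,2,3}
  0: ✓
  1: ✓
  2: ✓
  3: ✗ unsafe
witness against invariant: a·tau·tau → 3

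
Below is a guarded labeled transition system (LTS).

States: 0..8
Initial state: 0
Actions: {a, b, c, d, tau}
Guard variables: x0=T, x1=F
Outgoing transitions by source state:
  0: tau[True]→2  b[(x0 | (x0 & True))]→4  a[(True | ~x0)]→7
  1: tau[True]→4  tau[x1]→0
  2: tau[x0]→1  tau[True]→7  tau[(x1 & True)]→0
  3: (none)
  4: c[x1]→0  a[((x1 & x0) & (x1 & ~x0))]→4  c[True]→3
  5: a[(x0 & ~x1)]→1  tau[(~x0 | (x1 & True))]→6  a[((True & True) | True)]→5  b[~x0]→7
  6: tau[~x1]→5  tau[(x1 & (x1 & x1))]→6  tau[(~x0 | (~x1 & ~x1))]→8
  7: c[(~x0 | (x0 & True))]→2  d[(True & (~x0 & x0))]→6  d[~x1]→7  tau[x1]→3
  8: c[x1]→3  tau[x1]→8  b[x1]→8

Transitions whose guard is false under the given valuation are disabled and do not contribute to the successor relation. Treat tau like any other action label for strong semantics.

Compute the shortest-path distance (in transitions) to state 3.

Answer: 2

Trace:
BFS to 3:
  depth 0: {0}
  depth 1: {2,4,7}
  depth 2: {1,3}
3 enters at depth 2; path b·c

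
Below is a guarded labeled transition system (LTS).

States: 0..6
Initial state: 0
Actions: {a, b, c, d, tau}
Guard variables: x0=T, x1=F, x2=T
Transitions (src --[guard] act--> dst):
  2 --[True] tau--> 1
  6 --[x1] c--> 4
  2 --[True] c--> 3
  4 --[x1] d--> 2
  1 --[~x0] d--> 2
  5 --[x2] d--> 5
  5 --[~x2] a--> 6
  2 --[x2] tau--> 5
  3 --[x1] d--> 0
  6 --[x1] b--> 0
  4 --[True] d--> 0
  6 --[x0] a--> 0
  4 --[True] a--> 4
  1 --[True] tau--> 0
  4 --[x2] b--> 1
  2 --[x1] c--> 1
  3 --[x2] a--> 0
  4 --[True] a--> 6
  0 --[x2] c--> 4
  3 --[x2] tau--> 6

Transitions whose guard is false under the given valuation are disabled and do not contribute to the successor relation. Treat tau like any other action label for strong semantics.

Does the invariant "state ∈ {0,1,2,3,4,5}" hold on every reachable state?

Answer: INVARIANT VIOLATED at state 6

Working:
Safe = {0,1,2,3,4,5}
Reachable = {0,1,4,6}
  0: ✓
  1: ✓
  4: ✓
  6: ✗ unsafe
counterexample path to 6: c·a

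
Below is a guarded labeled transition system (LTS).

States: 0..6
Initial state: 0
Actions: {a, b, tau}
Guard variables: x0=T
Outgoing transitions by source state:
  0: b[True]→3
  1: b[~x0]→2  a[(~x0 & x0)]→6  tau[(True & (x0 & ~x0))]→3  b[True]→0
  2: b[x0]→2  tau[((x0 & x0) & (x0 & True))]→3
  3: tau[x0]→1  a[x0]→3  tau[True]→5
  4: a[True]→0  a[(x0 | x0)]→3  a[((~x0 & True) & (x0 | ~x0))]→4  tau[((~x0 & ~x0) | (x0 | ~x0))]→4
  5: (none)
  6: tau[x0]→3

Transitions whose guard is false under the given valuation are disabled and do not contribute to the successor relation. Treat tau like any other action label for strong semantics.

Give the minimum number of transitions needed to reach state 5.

BFS to 5:
  Layer 0: {0}
  Layer 1: {3}
  Layer 2: {1,5}
depth(5)=2, e.g. b·tau

Answer: 2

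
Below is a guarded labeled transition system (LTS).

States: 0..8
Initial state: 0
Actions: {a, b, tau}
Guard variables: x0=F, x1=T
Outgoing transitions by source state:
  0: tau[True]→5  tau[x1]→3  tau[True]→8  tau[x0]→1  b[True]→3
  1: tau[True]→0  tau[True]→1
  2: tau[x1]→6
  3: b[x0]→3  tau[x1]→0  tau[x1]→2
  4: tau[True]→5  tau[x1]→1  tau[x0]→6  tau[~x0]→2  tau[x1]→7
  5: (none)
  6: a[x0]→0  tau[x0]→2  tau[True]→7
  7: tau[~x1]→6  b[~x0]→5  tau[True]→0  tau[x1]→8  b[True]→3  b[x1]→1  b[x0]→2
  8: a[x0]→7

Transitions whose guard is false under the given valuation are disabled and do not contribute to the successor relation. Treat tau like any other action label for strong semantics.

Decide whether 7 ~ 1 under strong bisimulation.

Refine partition for ~:
  P[0] = {{0,1,2,3,4,5,6,7,8}}
  P[1] = {{0,7},{1,2,3,4,6},{5,8}}
  P[2] = {{0},{1,3},{2},{4},{5,8},{6},{7}}
  P[3] = {{0},{1},{2},{3},{4},{5,8},{6},{7}}
Fixed point at round 4; 8 class(es).
[7]={7}  [1]={1}

Answer: NOT BISIMILAR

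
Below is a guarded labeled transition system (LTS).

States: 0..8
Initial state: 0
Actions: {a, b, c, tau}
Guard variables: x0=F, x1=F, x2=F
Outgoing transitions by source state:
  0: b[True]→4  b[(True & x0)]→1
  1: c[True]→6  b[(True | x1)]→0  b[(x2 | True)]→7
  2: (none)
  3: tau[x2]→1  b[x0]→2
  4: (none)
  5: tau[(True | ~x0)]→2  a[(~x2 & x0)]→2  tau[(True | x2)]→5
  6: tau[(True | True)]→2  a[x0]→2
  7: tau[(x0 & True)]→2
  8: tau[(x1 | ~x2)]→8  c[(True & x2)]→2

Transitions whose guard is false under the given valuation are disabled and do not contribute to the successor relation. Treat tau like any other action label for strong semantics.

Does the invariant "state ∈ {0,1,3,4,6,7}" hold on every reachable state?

Allowed set {0,1,3,4,6,7}
R = {0,4}
  0: safe
  4: safe

Answer: INVARIANT HOLDS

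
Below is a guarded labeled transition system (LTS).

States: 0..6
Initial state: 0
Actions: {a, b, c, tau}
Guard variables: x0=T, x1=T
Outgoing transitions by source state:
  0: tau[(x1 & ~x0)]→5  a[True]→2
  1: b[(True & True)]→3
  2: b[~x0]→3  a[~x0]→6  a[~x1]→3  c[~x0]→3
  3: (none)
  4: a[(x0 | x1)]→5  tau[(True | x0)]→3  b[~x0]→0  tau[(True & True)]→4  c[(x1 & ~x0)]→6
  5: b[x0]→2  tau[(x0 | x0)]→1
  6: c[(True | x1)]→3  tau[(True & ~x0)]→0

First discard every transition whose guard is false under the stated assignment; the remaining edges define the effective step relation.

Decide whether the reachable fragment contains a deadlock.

Answer: DEADLOCK at state 2

Trace:
Reach set: {0,2}
  0: a→2  [1 out]
  2: ∅  [deadlock]
trace reaching 2: a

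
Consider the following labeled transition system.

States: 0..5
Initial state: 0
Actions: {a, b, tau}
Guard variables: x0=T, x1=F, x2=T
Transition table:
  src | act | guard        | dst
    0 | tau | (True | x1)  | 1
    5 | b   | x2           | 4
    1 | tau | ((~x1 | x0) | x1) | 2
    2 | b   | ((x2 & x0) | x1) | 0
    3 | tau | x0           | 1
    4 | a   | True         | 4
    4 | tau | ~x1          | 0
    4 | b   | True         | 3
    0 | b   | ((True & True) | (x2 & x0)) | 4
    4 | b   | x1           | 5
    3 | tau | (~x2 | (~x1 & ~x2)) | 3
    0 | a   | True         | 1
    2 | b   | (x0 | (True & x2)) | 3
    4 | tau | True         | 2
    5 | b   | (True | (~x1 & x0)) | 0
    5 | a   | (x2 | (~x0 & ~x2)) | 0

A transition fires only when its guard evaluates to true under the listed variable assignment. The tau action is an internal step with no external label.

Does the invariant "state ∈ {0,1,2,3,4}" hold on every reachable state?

Safe = {0,1,2,3,4}
Reach set: {0,1,2,3,4}
  0: ok
  1: ok
  2: ok
  3: ok
  4: ok

Answer: INVARIANT HOLDS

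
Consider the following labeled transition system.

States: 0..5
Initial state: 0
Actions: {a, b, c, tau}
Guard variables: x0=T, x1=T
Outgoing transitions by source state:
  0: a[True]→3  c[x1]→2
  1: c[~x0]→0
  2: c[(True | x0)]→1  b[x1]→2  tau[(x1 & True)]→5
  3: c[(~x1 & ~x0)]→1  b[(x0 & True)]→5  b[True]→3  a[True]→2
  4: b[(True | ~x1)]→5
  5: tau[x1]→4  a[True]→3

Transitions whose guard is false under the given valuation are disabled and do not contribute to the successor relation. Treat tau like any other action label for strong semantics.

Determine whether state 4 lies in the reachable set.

Answer: REACHABLE

Trace:
After dropping false guards: 11 live edges.
depth 0: {0}
depth 1: {2,3}  total {0,2,3}
depth 2: {1,5}  total {0,1,2,3,5}
depth 3: {4}  total {0,1,2,3,4,5}
Reachable = {0,1,2,3,4,5}
trace reaching 4: a·b·tau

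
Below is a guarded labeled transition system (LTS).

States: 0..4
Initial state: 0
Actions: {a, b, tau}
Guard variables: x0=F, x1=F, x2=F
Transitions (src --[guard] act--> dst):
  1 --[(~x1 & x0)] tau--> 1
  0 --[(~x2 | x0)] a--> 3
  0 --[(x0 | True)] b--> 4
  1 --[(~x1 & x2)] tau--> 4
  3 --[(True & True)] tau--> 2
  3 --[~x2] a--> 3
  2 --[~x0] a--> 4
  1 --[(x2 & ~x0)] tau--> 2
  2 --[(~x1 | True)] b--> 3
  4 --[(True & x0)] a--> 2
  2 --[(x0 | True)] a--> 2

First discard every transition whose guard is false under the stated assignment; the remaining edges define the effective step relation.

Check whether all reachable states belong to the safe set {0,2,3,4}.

Answer: INVARIANT HOLDS

Trace:
Safe = {0,2,3,4}
Reachable = {0,2,3,4}
  0: ok
  2: ok
  3: ok
  4: ok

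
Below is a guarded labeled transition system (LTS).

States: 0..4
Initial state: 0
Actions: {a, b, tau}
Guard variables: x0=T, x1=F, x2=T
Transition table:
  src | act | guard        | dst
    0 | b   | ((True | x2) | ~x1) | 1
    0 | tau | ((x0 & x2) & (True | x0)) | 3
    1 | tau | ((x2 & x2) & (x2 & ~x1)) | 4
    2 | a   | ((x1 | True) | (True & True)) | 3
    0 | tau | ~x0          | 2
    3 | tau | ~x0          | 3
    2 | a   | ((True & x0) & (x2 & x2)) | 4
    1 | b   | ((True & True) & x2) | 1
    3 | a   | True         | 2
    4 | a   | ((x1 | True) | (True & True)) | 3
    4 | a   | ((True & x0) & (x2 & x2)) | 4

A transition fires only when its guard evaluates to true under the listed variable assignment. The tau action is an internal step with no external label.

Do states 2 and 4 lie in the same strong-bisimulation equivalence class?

Answer: BISIMILAR

Analysis:
Refine partition for ~:
  P[0] = {{0,1,2,3,4}}
  P[1] = {{0,1},{2,3,4}}
stable after 2 split(s): 2 block(s)
2∈{2,3,4}, 4∈{2,3,4}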